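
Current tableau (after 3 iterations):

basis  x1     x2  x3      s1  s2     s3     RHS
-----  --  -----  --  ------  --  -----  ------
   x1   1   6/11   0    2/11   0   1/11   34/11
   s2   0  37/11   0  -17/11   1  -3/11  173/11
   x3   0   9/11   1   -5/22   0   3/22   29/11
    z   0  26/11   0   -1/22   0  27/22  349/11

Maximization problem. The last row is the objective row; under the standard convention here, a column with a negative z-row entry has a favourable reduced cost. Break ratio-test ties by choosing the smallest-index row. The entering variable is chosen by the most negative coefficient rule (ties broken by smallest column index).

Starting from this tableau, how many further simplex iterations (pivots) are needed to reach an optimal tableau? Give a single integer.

1

pivot: s1 in, x1 out → z = 65/2
No improving column remains; optimal.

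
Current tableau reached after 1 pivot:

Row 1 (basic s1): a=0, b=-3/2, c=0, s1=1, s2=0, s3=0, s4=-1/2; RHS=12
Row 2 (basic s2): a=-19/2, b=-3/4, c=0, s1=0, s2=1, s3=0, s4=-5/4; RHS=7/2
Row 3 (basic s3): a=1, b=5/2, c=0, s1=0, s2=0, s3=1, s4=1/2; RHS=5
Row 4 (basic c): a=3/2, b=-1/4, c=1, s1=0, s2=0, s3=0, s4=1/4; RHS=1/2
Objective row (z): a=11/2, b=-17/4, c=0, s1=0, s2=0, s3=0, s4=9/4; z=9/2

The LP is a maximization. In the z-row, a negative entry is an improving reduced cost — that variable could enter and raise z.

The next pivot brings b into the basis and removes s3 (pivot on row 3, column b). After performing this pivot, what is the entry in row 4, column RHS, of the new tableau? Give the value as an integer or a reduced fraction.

Pivot element is row 3, column b: 5/2.
Normalize row 3: new (row 3, RHS) = 5/(5/2) = 2.
row 4 ← row 4 − (-1/4)·(new row 3): 1/2 − (-1/4)·2 = 1.

1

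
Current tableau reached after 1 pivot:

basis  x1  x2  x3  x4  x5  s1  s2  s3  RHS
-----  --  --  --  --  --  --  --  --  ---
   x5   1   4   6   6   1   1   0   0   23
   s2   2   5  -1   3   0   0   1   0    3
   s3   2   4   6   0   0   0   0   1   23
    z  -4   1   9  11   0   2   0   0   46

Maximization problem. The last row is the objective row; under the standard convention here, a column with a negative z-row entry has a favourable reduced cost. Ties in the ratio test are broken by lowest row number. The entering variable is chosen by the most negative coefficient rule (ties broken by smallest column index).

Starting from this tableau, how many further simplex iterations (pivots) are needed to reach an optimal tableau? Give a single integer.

1

pivot: x1 in, s2 out → z = 52
No improving column remains; optimal.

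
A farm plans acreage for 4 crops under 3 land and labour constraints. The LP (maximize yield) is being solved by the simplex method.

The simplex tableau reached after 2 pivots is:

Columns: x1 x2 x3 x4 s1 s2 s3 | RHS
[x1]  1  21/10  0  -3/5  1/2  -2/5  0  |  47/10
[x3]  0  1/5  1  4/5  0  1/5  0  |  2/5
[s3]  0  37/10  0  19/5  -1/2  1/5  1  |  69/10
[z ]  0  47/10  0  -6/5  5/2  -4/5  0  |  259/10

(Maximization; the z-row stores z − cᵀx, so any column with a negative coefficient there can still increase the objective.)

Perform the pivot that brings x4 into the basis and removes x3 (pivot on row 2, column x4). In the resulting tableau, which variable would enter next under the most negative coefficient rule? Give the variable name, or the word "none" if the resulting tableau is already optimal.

Pivot element 4/5. New z-row = old z-row − (-6/5)·(row 2/(4/5)).
Updated z-row coefficients: x1: 0, x2: 5, x3: 3/2, x4: 0, s1: 5/2, s2: -1/2, s3: 0.
The most negative is -1/2 in column s2, so s2 would enter next.

s2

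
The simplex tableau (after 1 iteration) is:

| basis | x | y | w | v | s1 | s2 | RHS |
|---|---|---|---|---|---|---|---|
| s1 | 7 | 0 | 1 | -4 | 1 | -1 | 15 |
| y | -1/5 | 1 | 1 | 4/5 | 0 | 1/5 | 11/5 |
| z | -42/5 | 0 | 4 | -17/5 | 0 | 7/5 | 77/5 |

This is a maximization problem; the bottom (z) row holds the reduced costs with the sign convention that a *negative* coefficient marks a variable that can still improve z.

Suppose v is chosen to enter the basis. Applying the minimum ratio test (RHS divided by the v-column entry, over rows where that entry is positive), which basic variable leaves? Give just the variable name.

Ratios: row 1 (s1): entry -4 ≤ 0, skip; row 2 (y): (11/5)/(4/5) = 11/4.
Minimum ratio 11/4 is in the y row, so y leaves.

y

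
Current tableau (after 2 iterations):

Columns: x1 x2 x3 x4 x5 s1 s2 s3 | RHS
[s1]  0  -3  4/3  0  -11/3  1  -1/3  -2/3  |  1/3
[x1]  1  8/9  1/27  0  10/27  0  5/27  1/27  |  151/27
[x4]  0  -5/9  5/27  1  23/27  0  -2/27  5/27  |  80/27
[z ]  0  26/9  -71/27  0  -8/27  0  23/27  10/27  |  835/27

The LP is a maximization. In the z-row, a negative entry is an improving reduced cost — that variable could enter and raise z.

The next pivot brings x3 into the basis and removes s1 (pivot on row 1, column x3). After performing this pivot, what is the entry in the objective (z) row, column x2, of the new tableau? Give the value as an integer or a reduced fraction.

Pivot element is row 1, column x3: 4/3.
Normalize row 1: new (row 1, x2) = (-3)/(4/3) = -9/4.
z-row ← z-row − (-71/27)·(new row 1): 26/9 − (-71/27)·(-9/4) = -109/36.

-109/36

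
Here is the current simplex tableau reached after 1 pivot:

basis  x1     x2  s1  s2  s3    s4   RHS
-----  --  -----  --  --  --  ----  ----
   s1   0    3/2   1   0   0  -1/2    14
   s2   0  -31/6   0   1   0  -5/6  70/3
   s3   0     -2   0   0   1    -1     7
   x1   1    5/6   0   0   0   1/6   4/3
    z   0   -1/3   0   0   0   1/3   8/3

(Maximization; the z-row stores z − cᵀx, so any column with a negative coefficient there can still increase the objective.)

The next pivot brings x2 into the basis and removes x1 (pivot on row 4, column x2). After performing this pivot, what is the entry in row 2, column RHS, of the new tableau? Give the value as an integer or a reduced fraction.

Pivot element is row 4, column x2: 5/6.
Normalize row 4: new (row 4, RHS) = (4/3)/(5/6) = 8/5.
row 2 ← row 2 − (-31/6)·(new row 4): 70/3 − (-31/6)·(8/5) = 158/5.

158/5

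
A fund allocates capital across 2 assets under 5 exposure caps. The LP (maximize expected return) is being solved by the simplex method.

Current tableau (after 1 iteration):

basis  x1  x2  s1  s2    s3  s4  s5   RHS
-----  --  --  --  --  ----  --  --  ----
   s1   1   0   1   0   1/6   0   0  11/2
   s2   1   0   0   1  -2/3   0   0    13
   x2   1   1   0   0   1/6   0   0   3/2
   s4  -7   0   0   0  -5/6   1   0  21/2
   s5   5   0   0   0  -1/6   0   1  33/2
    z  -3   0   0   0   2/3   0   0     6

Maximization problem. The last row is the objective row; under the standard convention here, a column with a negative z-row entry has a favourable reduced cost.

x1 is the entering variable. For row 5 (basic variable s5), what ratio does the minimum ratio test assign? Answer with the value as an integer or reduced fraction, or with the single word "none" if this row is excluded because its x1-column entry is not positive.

33/10

Ratio = RHS / (x1 entry) = (33/2) / 5 = 33/10.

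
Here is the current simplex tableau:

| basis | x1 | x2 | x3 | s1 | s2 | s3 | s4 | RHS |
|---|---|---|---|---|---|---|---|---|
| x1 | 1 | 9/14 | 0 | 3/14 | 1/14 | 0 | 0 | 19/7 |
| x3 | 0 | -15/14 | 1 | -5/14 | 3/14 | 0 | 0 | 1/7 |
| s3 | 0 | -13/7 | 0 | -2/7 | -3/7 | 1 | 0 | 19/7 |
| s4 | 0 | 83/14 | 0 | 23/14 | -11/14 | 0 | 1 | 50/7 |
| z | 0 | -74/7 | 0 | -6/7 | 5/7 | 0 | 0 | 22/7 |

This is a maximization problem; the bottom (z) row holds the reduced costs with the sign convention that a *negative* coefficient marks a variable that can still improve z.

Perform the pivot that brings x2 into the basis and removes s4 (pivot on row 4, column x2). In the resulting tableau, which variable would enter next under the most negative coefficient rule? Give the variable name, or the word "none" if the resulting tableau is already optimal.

Pivot element 83/14. New z-row = old z-row − (-74/7)·(row 4/(83/14)).
Updated z-row coefficients: x1: 0, x2: 0, x3: 0, s1: 172/83, s2: -57/83, s3: 0, s4: 148/83.
The most negative is -57/83 in column s2, so s2 would enter next.

s2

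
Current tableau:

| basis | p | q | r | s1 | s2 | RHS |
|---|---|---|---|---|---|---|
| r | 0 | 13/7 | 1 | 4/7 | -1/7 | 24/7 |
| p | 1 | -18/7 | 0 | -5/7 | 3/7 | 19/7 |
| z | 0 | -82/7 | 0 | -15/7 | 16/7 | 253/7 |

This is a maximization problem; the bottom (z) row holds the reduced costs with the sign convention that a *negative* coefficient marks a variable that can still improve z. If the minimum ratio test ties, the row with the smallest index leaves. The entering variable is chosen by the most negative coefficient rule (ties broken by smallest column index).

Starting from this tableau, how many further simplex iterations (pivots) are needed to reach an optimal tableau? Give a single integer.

1

pivot: q in, r out → z = 751/13
No improving column remains; optimal.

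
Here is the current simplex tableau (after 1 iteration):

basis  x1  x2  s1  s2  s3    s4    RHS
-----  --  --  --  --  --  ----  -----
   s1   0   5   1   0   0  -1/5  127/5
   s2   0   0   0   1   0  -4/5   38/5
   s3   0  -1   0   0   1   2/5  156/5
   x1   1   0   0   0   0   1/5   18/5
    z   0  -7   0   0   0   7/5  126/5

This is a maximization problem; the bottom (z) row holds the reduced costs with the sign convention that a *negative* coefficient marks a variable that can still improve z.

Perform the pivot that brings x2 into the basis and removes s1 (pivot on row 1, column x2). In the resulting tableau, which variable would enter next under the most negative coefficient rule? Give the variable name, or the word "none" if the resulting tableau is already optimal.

none

Pivot element 5. New z-row = old z-row − (-7)·(row 1/5).
Updated z-row coefficients: x1: 0, x2: 0, s1: 7/5, s2: 0, s3: 0, s4: 28/25.
No coefficient is strictly negative; the tableau after this pivot is optimal.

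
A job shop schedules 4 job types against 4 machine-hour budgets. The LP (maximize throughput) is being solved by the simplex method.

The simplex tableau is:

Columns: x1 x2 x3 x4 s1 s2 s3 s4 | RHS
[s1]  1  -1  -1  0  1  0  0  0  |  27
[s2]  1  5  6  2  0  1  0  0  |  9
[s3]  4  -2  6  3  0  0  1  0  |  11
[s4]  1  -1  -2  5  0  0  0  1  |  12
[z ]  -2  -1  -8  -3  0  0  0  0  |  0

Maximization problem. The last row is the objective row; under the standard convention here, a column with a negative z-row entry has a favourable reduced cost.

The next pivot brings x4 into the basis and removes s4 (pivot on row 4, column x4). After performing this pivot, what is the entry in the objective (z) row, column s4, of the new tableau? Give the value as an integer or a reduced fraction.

Pivot element is row 4, column x4: 5.
Normalize row 4: new (row 4, s4) = 1/5 = 1/5.
z-row ← z-row − (-3)·(new row 4): 0 − (-3)·(1/5) = 3/5.

3/5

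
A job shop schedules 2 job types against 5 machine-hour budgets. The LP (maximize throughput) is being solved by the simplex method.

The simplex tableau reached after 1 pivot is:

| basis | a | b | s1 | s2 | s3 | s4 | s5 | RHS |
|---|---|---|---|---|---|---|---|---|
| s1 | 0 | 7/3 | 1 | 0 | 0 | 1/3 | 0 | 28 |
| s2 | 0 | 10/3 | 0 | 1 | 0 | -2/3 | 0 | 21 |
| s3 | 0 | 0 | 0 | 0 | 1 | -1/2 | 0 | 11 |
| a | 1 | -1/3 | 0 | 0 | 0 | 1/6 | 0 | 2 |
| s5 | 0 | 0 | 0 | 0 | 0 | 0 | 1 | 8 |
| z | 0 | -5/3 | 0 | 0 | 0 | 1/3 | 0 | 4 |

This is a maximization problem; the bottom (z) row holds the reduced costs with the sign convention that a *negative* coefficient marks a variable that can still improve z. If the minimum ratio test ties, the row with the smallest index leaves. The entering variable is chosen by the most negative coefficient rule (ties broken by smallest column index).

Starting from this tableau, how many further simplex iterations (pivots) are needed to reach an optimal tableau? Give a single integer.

1

pivot: b in, s2 out → z = 29/2
No improving column remains; optimal.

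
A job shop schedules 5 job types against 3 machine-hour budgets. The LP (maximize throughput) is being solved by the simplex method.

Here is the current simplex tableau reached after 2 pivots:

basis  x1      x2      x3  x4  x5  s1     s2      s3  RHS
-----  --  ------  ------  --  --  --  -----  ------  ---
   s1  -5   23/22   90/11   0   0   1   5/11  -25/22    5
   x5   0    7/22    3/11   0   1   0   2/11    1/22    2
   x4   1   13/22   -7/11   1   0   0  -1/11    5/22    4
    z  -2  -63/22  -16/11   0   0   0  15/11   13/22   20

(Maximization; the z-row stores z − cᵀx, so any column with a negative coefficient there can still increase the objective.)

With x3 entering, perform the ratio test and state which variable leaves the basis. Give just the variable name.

s1

Ratios: row 1 (s1): 5/(90/11) = 11/18; row 2 (x5): 2/(3/11) = 22/3; row 3 (x4): entry -7/11 ≤ 0, skip.
Minimum ratio 11/18 is in the s1 row, so s1 leaves.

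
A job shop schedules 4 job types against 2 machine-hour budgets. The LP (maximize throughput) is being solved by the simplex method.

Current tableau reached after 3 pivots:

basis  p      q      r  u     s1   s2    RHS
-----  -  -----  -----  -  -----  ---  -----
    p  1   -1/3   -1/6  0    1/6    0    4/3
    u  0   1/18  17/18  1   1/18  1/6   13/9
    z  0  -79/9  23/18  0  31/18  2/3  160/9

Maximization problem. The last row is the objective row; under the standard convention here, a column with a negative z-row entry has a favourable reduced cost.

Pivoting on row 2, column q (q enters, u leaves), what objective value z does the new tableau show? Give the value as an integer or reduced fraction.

Minimum ratio for q: (13/9)/(1/18) = 26.
z changes by −(z-row coeff of q)·ratio = −(-79/9)·26 = 2054/9.
New z = 160/9 + (2054/9) = 246.

246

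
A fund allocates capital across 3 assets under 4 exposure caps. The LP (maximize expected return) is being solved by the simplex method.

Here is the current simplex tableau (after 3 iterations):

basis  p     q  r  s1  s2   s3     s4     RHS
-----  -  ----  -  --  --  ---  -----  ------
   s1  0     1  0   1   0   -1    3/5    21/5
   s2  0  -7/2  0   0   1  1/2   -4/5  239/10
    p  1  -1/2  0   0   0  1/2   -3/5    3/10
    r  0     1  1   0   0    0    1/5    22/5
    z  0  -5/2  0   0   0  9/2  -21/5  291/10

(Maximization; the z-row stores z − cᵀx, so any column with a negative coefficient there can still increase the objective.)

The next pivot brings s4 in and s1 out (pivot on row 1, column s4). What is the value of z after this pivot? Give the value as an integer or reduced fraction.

Minimum ratio for s4: (21/5)/(3/5) = 7.
z changes by −(z-row coeff of s4)·ratio = −(-21/5)·7 = 147/5.
New z = 291/10 + (147/5) = 117/2.

117/2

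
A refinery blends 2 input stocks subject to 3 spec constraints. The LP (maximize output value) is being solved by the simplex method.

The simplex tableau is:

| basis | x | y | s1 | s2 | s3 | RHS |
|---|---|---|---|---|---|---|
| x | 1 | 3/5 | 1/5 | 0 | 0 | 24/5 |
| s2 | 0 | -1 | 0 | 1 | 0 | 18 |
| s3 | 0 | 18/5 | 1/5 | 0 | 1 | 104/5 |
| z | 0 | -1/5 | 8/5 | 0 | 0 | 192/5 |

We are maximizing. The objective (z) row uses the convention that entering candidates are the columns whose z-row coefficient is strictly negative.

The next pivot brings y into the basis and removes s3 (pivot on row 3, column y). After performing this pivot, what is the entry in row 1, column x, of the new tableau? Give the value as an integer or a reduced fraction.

Pivot element is row 3, column y: 18/5.
Normalize row 3: new (row 3, x) = 0/(18/5) = 0.
row 1 ← row 1 − (3/5)·(new row 3): 1 − (3/5)·0 = 1.

1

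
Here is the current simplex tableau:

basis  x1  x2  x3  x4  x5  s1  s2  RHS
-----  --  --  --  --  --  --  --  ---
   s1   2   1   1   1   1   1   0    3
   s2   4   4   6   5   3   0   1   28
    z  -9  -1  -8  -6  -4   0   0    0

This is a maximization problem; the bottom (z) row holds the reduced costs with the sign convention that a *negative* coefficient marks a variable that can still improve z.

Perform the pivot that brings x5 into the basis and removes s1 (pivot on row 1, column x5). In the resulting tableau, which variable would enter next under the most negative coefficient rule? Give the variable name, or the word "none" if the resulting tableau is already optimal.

Pivot element 1. New z-row = old z-row − (-4)·(row 1/1).
Updated z-row coefficients: x1: -1, x2: 3, x3: -4, x4: -2, x5: 0, s1: 4, s2: 0.
The most negative is -4 in column x3, so x3 would enter next.

x3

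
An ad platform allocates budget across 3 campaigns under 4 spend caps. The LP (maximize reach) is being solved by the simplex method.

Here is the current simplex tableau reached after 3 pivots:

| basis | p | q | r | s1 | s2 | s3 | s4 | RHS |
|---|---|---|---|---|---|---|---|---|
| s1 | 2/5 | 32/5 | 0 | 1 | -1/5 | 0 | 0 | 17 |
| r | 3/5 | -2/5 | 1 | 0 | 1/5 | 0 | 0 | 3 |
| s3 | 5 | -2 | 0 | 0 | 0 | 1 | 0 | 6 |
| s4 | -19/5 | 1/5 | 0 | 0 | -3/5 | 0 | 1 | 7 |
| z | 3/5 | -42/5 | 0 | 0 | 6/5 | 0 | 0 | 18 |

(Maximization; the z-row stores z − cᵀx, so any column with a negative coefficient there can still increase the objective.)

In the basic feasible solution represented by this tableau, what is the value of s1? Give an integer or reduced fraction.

s1 is basic (row 1); its value is the RHS of that row: 17.

17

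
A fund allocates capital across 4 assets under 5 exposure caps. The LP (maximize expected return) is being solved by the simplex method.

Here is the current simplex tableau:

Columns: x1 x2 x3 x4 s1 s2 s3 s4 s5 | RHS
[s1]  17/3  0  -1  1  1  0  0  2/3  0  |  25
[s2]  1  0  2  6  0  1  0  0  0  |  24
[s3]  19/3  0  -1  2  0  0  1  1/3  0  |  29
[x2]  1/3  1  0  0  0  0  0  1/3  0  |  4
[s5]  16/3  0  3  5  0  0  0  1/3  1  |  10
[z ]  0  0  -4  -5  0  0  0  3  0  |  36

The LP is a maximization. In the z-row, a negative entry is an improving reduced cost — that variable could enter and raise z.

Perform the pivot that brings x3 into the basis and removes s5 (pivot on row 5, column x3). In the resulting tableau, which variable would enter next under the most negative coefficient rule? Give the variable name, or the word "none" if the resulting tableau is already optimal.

none

Pivot element 3. New z-row = old z-row − (-4)·(row 5/3).
Updated z-row coefficients: x1: 64/9, x2: 0, x3: 0, x4: 5/3, s1: 0, s2: 0, s3: 0, s4: 31/9, s5: 4/3.
No coefficient is strictly negative; the tableau after this pivot is optimal.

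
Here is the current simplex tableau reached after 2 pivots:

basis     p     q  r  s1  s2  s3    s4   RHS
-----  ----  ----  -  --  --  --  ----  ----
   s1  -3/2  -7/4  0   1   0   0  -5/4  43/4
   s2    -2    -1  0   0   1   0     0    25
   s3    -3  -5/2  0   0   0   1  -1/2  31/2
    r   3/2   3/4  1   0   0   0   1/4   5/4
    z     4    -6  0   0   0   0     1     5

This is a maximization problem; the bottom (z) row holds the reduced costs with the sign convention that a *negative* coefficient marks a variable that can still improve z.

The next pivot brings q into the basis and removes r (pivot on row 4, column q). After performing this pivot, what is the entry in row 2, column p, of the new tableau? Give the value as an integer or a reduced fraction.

0

Pivot element is row 4, column q: 3/4.
Normalize row 4: new (row 4, p) = (3/2)/(3/4) = 2.
row 2 ← row 2 − (-1)·(new row 4): -2 − (-1)·2 = 0.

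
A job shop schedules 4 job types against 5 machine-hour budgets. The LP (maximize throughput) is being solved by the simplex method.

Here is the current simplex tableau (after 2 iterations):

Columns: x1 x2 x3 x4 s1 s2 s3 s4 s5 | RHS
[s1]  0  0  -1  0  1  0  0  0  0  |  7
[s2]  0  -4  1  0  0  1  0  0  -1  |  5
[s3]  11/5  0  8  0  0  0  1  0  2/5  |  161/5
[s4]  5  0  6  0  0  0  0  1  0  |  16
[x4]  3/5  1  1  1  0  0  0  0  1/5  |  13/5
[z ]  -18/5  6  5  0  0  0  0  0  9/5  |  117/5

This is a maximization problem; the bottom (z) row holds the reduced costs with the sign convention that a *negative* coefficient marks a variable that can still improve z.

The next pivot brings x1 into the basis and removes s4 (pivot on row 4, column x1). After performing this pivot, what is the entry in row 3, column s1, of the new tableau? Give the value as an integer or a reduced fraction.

0

Pivot element is row 4, column x1: 5.
Normalize row 4: new (row 4, s1) = 0/5 = 0.
row 3 ← row 3 − (11/5)·(new row 4): 0 − (11/5)·0 = 0.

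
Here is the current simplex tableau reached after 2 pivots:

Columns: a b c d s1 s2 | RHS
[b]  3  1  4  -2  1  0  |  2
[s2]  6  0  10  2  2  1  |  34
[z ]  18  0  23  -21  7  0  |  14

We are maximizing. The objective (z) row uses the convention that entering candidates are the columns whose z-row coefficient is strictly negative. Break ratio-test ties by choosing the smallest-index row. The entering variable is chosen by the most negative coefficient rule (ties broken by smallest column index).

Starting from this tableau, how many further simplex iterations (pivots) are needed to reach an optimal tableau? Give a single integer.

1

pivot: d in, s2 out → z = 371
No improving column remains; optimal.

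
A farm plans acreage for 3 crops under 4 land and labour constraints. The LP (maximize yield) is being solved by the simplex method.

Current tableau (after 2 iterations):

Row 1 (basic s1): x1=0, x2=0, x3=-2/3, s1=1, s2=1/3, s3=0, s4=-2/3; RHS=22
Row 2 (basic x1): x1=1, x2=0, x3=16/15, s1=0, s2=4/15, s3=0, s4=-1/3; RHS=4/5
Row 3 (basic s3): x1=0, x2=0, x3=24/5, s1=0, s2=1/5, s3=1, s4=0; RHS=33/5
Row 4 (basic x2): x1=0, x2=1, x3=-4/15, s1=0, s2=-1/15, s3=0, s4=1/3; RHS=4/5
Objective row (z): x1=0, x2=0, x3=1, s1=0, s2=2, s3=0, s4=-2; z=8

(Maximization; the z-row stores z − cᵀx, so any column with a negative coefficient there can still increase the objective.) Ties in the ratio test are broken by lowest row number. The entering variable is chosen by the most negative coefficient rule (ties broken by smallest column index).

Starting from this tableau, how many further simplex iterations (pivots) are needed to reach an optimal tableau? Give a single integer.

2

pivot: s4 in, x2 out → z = 64/5
pivot: x3 in, s3 out → z = 109/8
No improving column remains; optimal.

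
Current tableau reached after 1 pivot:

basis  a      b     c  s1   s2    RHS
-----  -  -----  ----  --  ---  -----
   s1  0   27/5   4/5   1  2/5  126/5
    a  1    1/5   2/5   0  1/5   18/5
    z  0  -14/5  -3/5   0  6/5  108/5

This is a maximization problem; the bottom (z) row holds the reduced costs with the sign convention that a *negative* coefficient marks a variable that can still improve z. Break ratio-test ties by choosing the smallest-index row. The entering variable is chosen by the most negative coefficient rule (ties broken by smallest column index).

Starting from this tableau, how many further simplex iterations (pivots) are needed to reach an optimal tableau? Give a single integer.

pivot: b in, s1 out → z = 104/3
pivot: c in, a out → z = 36
No improving column remains; optimal.

2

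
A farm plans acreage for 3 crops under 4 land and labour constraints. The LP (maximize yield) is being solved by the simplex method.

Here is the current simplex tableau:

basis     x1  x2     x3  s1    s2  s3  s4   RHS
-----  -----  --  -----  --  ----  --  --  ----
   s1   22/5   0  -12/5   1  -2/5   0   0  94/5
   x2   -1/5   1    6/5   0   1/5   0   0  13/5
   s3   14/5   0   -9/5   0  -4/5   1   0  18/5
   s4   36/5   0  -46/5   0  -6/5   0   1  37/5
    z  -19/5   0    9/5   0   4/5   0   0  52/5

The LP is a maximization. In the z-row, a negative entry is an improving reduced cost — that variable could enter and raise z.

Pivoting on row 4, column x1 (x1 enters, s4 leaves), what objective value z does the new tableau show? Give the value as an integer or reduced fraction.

Minimum ratio for x1: (37/5)/(36/5) = 37/36.
z changes by −(z-row coeff of x1)·ratio = −(-19/5)·(37/36) = 703/180.
New z = 52/5 + (703/180) = 515/36.

515/36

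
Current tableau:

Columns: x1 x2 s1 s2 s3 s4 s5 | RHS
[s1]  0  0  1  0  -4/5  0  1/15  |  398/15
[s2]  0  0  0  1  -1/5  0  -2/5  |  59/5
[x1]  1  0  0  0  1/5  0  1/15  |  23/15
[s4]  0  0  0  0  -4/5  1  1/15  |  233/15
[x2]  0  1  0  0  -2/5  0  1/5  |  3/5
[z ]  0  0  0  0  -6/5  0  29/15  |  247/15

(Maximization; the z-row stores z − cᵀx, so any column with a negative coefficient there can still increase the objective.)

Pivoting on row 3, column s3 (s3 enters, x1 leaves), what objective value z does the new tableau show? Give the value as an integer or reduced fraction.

77/3

Minimum ratio for s3: (23/15)/(1/5) = 23/3.
z changes by −(z-row coeff of s3)·ratio = −(-6/5)·(23/3) = 46/5.
New z = 247/15 + (46/5) = 77/3.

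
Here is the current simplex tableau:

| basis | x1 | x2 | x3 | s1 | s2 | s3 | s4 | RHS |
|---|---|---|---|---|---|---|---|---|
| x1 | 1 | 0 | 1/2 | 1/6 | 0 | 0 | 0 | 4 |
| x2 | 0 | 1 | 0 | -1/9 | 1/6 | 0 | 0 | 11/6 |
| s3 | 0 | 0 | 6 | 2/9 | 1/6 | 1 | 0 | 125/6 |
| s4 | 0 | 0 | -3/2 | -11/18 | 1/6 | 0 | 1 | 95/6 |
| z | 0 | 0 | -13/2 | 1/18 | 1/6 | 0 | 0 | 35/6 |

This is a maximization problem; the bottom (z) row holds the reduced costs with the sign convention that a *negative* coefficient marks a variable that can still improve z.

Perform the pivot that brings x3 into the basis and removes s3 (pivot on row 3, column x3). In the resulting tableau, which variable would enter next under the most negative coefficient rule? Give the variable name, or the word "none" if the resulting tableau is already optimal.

Pivot element 6. New z-row = old z-row − (-13/2)·(row 3/6).
Updated z-row coefficients: x1: 0, x2: 0, x3: 0, s1: 8/27, s2: 25/72, s3: 13/12, s4: 0.
No coefficient is strictly negative; the tableau after this pivot is optimal.

none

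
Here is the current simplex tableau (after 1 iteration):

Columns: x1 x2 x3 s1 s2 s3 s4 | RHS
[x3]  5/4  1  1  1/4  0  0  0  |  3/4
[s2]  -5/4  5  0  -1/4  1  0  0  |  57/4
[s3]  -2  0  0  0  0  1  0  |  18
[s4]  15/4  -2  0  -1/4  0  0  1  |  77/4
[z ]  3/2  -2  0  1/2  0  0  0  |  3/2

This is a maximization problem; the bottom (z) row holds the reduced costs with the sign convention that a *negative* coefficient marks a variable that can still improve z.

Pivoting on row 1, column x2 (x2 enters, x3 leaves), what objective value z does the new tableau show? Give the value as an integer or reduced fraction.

Minimum ratio for x2: (3/4)/1 = 3/4.
z changes by −(z-row coeff of x2)·ratio = −(-2)·(3/4) = 3/2.
New z = 3/2 + (3/2) = 3.

3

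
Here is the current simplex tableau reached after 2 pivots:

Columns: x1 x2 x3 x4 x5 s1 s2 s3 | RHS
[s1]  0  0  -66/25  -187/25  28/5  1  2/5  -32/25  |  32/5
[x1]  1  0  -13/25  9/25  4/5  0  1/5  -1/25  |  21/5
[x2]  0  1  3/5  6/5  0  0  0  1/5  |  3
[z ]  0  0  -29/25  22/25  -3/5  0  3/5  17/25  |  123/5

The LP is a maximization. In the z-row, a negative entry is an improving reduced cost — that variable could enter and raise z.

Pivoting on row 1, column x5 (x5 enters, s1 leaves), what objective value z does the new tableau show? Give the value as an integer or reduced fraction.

Minimum ratio for x5: (32/5)/(28/5) = 8/7.
z changes by −(z-row coeff of x5)·ratio = −(-3/5)·(8/7) = 24/35.
New z = 123/5 + (24/35) = 177/7.

177/7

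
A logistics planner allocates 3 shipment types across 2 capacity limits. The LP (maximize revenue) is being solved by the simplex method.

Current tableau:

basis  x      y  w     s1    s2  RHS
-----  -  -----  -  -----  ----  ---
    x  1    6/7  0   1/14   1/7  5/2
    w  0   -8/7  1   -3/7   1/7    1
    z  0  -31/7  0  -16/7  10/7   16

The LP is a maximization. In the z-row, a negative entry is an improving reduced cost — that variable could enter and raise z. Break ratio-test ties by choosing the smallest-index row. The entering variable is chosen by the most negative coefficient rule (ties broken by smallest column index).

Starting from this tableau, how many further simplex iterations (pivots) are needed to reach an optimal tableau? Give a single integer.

2

pivot: y in, x out → z = 347/12
pivot: s1 in, y out → z = 96
No improving column remains; optimal.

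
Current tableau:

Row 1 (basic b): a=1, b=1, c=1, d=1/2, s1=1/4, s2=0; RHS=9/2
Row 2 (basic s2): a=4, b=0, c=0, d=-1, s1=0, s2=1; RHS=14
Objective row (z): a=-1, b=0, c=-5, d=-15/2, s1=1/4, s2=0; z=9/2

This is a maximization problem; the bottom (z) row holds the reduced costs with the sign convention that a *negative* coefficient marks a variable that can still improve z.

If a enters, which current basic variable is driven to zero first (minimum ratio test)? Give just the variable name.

Ratios: row 1 (b): (9/2)/1 = 9/2; row 2 (s2): 14/4 = 7/2.
Minimum ratio 7/2 is in the s2 row, so s2 leaves.

s2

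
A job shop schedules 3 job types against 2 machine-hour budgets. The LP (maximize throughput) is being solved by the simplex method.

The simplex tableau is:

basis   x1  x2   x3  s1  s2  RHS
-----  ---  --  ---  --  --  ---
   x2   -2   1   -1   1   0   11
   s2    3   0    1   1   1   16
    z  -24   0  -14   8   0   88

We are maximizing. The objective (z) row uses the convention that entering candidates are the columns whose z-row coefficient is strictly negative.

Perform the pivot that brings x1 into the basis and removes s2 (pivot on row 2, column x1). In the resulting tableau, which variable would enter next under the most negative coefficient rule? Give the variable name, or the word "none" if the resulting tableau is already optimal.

x3

Pivot element 3. New z-row = old z-row − (-24)·(row 2/3).
Updated z-row coefficients: x1: 0, x2: 0, x3: -6, s1: 16, s2: 8.
The most negative is -6 in column x3, so x3 would enter next.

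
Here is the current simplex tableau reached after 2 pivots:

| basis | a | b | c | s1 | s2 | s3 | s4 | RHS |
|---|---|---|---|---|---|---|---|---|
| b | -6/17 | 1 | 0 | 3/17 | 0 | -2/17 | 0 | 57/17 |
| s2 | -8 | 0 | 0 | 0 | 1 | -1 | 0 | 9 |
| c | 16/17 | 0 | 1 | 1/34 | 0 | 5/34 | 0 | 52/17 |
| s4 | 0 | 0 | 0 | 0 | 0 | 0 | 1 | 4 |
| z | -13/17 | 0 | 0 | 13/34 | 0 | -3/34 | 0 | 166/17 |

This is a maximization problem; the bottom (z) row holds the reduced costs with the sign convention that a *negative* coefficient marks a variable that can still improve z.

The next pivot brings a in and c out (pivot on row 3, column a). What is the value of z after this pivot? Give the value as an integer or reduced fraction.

Minimum ratio for a: (52/17)/(16/17) = 13/4.
z changes by −(z-row coeff of a)·ratio = −(-13/17)·(13/4) = 169/68.
New z = 166/17 + (169/68) = 49/4.

49/4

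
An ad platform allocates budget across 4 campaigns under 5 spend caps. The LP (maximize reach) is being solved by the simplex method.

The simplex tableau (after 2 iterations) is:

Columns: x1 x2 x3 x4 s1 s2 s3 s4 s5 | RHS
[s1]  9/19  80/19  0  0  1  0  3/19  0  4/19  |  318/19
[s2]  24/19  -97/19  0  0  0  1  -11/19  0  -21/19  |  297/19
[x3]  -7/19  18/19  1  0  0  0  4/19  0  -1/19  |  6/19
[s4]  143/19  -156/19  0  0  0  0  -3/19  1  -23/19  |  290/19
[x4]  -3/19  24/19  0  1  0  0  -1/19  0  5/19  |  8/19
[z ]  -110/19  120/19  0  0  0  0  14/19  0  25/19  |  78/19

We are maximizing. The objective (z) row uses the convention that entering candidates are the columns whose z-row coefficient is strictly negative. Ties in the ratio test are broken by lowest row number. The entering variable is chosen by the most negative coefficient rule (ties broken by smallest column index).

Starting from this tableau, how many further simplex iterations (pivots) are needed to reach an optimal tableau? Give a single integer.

1

pivot: x1 in, s4 out → z = 206/13
No improving column remains; optimal.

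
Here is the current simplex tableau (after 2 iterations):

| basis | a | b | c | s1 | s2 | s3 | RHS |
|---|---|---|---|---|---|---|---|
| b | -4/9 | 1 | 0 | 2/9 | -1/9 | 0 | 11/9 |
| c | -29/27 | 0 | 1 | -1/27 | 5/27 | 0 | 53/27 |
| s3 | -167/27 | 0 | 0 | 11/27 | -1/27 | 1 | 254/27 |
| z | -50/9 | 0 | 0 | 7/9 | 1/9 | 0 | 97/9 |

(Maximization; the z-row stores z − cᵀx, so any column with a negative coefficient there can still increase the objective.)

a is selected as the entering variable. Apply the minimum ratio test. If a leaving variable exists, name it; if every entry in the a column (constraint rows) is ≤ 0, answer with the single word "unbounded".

a-column entries: row 1: -4/9, row 2: -29/27, row 3: -167/27. All ≤ 0, so a can increase without bound; the LP is unbounded in this direction.

unbounded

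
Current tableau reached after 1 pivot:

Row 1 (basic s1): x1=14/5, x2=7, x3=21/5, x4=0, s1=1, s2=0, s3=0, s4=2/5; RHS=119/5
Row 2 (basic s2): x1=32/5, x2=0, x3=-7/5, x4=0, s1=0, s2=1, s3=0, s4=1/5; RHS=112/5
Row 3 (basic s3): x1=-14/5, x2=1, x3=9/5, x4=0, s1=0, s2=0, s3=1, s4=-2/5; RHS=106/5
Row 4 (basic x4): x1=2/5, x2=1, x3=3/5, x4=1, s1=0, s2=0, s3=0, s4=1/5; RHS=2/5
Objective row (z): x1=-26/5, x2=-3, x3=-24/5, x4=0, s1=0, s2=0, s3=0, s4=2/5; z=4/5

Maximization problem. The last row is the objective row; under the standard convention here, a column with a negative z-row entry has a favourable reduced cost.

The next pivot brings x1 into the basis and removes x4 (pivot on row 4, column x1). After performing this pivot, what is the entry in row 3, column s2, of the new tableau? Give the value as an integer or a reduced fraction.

0

Pivot element is row 4, column x1: 2/5.
Normalize row 4: new (row 4, s2) = 0/(2/5) = 0.
row 3 ← row 3 − (-14/5)·(new row 4): 0 − (-14/5)·0 = 0.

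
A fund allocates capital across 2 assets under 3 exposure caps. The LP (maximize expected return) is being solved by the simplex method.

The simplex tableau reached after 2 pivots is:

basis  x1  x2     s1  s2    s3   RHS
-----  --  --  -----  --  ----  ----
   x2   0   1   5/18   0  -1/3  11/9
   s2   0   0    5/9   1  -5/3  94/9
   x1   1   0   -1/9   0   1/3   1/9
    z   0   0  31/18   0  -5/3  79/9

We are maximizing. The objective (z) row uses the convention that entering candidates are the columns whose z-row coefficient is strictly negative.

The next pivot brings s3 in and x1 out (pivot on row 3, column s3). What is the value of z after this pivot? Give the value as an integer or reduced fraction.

28/3

Minimum ratio for s3: (1/9)/(1/3) = 1/3.
z changes by −(z-row coeff of s3)·ratio = −(-5/3)·(1/3) = 5/9.
New z = 79/9 + (5/9) = 28/3.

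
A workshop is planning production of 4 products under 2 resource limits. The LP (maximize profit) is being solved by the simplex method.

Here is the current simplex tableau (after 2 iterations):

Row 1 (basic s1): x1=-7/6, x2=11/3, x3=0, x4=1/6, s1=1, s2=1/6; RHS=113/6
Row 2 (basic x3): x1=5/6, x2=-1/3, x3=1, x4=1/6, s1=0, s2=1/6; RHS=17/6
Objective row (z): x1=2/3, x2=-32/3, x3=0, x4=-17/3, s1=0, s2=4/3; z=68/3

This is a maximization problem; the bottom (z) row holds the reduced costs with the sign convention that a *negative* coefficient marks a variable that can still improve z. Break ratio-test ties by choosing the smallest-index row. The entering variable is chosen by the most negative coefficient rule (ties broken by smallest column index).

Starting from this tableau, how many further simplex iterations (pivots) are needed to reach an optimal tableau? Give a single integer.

pivot: x2 in, s1 out → z = 852/11
pivot: x4 in, x3 out → z = 207
No improving column remains; optimal.

2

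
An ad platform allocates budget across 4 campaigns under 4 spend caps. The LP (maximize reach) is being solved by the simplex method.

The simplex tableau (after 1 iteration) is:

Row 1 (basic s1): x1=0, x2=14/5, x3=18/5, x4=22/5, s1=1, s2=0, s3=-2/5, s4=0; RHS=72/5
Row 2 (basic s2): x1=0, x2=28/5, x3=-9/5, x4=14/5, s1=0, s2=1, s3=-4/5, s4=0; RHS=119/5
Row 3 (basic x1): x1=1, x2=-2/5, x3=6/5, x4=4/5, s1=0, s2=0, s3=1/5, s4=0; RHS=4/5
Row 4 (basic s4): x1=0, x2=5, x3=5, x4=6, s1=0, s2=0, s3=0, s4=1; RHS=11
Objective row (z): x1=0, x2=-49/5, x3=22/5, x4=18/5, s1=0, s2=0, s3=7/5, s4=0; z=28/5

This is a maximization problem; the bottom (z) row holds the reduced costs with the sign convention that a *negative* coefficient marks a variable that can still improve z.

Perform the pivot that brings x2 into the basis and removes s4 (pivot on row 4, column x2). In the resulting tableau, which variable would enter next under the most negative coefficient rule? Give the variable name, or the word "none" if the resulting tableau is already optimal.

Pivot element 5. New z-row = old z-row − (-49/5)·(row 4/5).
Updated z-row coefficients: x1: 0, x2: 0, x3: 71/5, x4: 384/25, s1: 0, s2: 0, s3: 7/5, s4: 49/25.
No coefficient is strictly negative; the tableau after this pivot is optimal.

none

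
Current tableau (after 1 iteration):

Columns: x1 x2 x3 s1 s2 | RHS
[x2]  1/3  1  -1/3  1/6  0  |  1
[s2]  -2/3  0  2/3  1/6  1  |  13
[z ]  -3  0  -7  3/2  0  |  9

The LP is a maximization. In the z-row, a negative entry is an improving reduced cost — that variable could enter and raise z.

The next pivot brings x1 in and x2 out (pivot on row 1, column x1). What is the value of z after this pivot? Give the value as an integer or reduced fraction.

18

Minimum ratio for x1: 1/(1/3) = 3.
z changes by −(z-row coeff of x1)·ratio = −(-3)·3 = 9.
New z = 9 + 9 = 18.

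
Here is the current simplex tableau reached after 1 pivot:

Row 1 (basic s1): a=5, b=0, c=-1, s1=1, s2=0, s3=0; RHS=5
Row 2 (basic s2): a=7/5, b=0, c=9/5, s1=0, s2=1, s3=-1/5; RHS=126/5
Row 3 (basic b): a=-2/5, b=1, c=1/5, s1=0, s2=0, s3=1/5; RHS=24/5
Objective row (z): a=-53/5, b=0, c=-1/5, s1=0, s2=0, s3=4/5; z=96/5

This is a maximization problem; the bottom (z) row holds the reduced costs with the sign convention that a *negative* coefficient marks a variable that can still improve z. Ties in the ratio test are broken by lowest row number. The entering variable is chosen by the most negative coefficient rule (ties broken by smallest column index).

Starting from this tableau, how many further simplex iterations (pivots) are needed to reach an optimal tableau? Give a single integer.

2

pivot: a in, s1 out → z = 149/5
pivot: c in, s2 out → z = 1465/26
No improving column remains; optimal.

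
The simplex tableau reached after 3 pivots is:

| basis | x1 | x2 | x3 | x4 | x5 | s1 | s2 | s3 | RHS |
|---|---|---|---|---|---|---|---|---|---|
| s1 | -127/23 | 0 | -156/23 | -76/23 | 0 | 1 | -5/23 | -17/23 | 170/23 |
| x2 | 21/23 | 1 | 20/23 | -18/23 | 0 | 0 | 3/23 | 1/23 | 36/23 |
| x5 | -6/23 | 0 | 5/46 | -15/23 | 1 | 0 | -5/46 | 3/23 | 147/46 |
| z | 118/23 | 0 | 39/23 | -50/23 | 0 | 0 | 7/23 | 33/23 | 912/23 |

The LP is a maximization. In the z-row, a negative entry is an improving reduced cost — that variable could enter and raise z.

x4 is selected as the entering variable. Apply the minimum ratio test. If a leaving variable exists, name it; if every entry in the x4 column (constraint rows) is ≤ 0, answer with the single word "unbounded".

unbounded

x4-column entries: row 1: -76/23, row 2: -18/23, row 3: -15/23. All ≤ 0, so x4 can increase without bound; the LP is unbounded in this direction.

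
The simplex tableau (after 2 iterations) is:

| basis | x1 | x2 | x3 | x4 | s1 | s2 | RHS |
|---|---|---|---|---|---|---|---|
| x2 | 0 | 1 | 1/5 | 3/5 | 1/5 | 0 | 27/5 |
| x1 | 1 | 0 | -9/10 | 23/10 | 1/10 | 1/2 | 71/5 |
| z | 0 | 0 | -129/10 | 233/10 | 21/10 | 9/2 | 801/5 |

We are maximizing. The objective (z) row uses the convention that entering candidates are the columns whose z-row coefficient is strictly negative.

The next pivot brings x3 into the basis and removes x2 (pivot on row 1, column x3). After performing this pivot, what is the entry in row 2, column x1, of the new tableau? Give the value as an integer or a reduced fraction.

1

Pivot element is row 1, column x3: 1/5.
Normalize row 1: new (row 1, x1) = 0/(1/5) = 0.
row 2 ← row 2 − (-9/10)·(new row 1): 1 − (-9/10)·0 = 1.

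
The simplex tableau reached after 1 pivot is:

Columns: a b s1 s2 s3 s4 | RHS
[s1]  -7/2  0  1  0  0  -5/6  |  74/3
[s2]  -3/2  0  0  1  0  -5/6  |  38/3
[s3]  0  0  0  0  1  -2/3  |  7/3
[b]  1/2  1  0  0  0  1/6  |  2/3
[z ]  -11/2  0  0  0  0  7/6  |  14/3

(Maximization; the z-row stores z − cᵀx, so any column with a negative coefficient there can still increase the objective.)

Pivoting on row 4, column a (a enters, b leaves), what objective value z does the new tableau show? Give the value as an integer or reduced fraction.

12

Minimum ratio for a: (2/3)/(1/2) = 4/3.
z changes by −(z-row coeff of a)·ratio = −(-11/2)·(4/3) = 22/3.
New z = 14/3 + (22/3) = 12.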